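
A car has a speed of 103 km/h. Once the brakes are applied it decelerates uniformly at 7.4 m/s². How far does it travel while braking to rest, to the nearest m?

103 km/h ÷ 3.6 = 28.6111 m/s.
Braking distance = v²/(2a) = 28.6111² / (2 × 7.400) = 818.595 / 14.800 = 55.310 m.

Braking distance ≈ 55 m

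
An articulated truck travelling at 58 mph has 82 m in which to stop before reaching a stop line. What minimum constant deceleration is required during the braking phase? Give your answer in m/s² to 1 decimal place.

Required deceleration ≈ 4.1 m/s²

58 mph × 0.44704 = 25.9283 m/s.
v² = 2a·d ⇒ a = v²/(2d) = 25.9283² / (2 × 82.000) = 672.277 / 164.000 = 4.0993 m/s².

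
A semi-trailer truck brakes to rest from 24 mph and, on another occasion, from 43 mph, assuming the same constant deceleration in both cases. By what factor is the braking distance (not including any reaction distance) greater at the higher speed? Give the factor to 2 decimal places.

Factor ≈ 3.21

Braking distance d = v²/(2a), so with a fixed, d ∝ v².
Factor = (43/24)² = 1.7917² = 3.2102.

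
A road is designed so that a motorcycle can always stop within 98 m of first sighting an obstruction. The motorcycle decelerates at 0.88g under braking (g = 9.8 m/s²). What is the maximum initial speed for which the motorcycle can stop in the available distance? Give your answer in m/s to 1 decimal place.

Maximum speed ≈ 41.1 m/s

a = 0.88 × 9.8 = 8.624 m/s².
v²/(2a) = d ⇒ v = √(2 × 8.624 × 98) = √1690.30 = 41.1133 m/s.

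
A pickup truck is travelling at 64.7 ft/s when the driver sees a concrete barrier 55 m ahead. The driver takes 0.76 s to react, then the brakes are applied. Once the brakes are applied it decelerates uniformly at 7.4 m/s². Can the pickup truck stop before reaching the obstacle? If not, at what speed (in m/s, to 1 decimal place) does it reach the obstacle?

Yes — it stops about 13.7 m short of the obstacle, so it never reaches it

64.7 ft/s × 0.3048 = 19.7206 m/s.
Reaction distance = 19.7206 × 0.76 = 14.988 m.
Braking distance = v²/(2a) = 388.902 / 14.800 = 26.277 m.
Total stopping distance = 14.988 + 26.277 = 41.265 m, vs 55 m available — it stops with 55 − 41.265 = 13.735 m to spare.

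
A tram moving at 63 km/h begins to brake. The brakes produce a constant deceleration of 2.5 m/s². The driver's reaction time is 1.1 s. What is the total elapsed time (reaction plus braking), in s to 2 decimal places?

63 km/h ÷ 3.6 = 17.5000 m/s.
Braking time = v/a = 17.5000 / 2.500 = 7.000 s.
Total = 1.1 + 7.000 = 8.100 s.

Total time ≈ 8.10 s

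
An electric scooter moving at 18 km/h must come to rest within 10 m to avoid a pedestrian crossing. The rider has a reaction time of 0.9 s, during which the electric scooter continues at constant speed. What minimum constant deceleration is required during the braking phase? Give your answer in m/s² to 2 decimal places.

Required deceleration ≈ 2.27 m/s²

18 km/h ÷ 3.6 = 5.0000 m/s.
Distance covered during reaction = 5.0000 × 0.9 = 4.500 m.
Distance available for braking: 10 − 4.500 = 5.500 m.
v² = 2a·d ⇒ a = v²/(2d) = 5.0000² / (2 × 5.500) = 25.000 / 11.000 = 2.2727 m/s².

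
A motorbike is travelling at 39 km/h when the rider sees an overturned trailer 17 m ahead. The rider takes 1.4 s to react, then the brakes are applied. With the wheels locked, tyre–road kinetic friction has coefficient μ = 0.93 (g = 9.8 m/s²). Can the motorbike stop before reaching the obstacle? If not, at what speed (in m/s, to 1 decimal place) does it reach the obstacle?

No — it strikes the obstacle at 9.2 m/s

39 km/h ÷ 3.6 = 10.8333 m/s.
a = μg = 0.93 × 9.8 = 9.114 m/s².
Reaction distance = 10.8333 × 1.4 = 15.167 m.
Braking distance needed to stop: v²/(2a) = 117.360 / 18.228 = 6.438 m, so total needed = 15.167 + 6.438 = 21.605 m > 17 m — it cannot stop.
Distance remaining when braking begins: 17 − 15.167 = 1.833 m.
v² = v₀² − 2a·d = 117.360 − 2 × 9.114 × 1.833 = 83.948 m²/s².
v = √83.948 = 9.162 m/s.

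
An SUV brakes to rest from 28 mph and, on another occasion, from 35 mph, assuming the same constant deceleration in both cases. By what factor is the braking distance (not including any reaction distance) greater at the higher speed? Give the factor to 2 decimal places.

Braking distance d = v²/(2a), so with a fixed, d ∝ v².
Factor = (35/28)² = 1.2500² = 1.5625.

Factor ≈ 1.56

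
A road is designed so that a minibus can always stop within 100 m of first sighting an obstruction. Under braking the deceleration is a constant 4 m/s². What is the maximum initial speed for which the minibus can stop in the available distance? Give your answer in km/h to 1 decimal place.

v²/(2a) = d ⇒ v = √(2 × 4.000 × 100) = √800.00 = 28.2843 m/s.
28.2843 m/s × 3.6 = 101.823 km/h.

Maximum speed ≈ 101.8 km/h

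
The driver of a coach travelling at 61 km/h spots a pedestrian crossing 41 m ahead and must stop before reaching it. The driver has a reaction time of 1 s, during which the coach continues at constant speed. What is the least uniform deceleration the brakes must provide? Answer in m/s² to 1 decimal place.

Required deceleration ≈ 6.0 m/s²

61 km/h ÷ 3.6 = 16.9444 m/s.
Distance covered during reaction = 16.9444 × 1 = 16.944 m.
Distance available for braking: 41 − 16.944 = 24.056 m.
v² = 2a·d ⇒ a = v²/(2d) = 16.9444² / (2 × 24.056) = 287.113 / 48.112 = 5.9676 m/s².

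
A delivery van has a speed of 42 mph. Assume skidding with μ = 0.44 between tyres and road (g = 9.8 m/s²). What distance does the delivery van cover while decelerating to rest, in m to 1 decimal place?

Braking distance ≈ 40.9 m

42 mph × 0.44704 = 18.7757 m/s.
a = μg = 0.44 × 9.8 = 4.312 m/s².
Braking distance = v²/(2a) = 18.7757² / (2 × 4.312) = 352.527 / 8.624 = 40.877 m.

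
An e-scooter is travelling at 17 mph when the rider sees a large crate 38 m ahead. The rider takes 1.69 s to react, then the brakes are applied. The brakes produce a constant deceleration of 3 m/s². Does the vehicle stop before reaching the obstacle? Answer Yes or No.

Yes

17 mph × 0.44704 = 7.5997 m/s.
Reaction distance = 7.5997 × 1.69 = 12.843 m.
Braking distance = v²/(2a) = 57.755 / 6.000 = 9.626 m.
Total stopping distance = 12.843 + 9.626 = 22.469 m, vs 38 m available — it stops with 38 − 22.469 = 15.531 m to spare.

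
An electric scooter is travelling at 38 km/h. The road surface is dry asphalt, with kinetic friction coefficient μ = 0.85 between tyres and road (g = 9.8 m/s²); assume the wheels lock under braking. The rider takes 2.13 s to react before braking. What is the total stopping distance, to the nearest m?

38 km/h ÷ 3.6 = 10.5556 m/s.
a = μg = 0.85 × 9.8 = 8.330 m/s².
Reaction distance = v·t_r = 10.5556 × 2.13 = 22.483 m.
Braking distance = v²/(2a) = 10.5556² / (2 × 8.330) = 111.421 / 16.660 = 6.688 m.
Total = 22.483 + 6.688 = 29.171 m.

Total stopping distance ≈ 29 m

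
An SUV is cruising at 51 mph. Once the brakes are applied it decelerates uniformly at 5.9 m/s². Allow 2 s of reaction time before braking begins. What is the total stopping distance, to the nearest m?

51 mph × 0.44704 = 22.7990 m/s.
Reaction distance = v·t_r = 22.7990 × 2 = 45.598 m.
Braking distance = v²/(2a) = 22.7990² / (2 × 5.900) = 519.794 / 11.800 = 44.050 m.
Total = 45.598 + 44.050 = 89.648 m.

Total stopping distance ≈ 90 m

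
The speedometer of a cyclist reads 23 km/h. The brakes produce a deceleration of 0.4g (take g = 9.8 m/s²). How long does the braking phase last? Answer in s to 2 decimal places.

Braking time ≈ 1.63 s

23 km/h ÷ 3.6 = 6.3889 m/s.
a = 0.4 × 9.8 = 3.920 m/s².
Braking time = v/a = 6.3889 / 3.920 = 1.630 s.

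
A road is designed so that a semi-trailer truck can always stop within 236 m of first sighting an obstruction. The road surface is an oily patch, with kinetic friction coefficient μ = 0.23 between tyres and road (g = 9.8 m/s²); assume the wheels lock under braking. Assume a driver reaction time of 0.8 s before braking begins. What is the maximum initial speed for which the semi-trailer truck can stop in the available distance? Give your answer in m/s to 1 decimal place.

a = μg = 0.23 × 9.8 = 2.254 m/s².
Stopping distance: v·t_r + v²/(2a) = 236 with t_r = 0.8 s and a = 2.254 m/s².
So v² + 3.606 v − 1063.89 = 0.
Positive root: v = −a·t_r + √((a·t_r)² + 2a·d) = −1.803 + √(3.251 + 1063.89) = 30.8641 m/s.

Maximum speed ≈ 30.9 m/s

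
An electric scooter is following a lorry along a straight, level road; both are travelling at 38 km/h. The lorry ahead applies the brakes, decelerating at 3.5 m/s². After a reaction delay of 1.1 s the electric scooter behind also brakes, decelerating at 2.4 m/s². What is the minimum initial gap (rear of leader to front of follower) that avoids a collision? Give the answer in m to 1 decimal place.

38 km/h ÷ 3.6 = 10.5556 m/s.
Leader travels v²/(2a_L) = 111.421 / 7.000 = 15.917 m before stopping.
Follower covers v·t_r = 10.5556 × 1.1 = 11.611 m while reacting, then v²/(2a_F) = 111.421 / 4.800 = 23.213 m while braking, for a total of 11.611 + 23.213 = 34.824 m.
Since a_F ≤ a_L and the follower starts braking later, the follower is never slower than the leader, so the closest approach is when both have stopped.
Minimum gap = 34.824 − 15.917 = 18.907 m.

Minimum gap ≈ 18.9 m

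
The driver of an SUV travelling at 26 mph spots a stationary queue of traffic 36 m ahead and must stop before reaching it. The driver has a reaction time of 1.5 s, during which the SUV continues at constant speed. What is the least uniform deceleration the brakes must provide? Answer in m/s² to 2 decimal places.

Required deceleration ≈ 3.64 m/s²

26 mph × 0.44704 = 11.6230 m/s.
Distance covered during reaction = 11.6230 × 1.5 = 17.434 m.
Distance available for braking: 36 − 17.434 = 18.566 m.
v² = 2a·d ⇒ a = v²/(2d) = 11.6230² / (2 × 18.566) = 135.094 / 37.132 = 3.6382 m/s².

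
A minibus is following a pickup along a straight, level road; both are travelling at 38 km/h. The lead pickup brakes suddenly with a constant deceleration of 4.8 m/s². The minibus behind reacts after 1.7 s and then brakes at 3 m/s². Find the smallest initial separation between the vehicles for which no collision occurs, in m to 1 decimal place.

Minimum gap ≈ 24.9 m

38 km/h ÷ 3.6 = 10.5556 m/s.
Leader travels v²/(2a_L) = 111.421 / 9.600 = 11.606 m before stopping.
Follower covers v·t_r = 10.5556 × 1.7 = 17.945 m while reacting, then v²/(2a_F) = 111.421 / 6.000 = 18.570 m while braking, for a total of 17.945 + 18.570 = 36.515 m.
Since a_F ≤ a_L and the follower starts braking later, the follower is never slower than the leader, so the closest approach is when both have stopped.
Minimum gap = 36.515 − 11.606 = 24.909 m.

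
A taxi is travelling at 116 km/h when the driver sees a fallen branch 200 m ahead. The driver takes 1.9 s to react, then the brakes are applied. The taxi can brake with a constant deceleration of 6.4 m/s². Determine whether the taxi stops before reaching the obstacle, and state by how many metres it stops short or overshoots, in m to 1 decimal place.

116 km/h ÷ 3.6 = 32.2222 m/s.
Reaction distance = 32.2222 × 1.9 = 61.222 m.
Braking distance = v²/(2a) = 1038.270 / 12.800 = 81.115 m.
Total stopping distance = 61.222 + 81.115 = 142.337 m, vs 200 m available — it stops with 200 − 142.337 = 57.663 m to spare.

Yes — it stops 57.7 m short of the obstacle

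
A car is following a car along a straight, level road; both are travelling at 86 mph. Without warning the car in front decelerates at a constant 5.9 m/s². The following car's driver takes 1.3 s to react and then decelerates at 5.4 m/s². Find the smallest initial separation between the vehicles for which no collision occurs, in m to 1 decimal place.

86 mph × 0.44704 = 38.4454 m/s.
Leader travels v²/(2a_L) = 1478.049 / 11.800 = 125.258 m before stopping.
Follower covers v·t_r = 38.4454 × 1.3 = 49.979 m while reacting, then v²/(2a_F) = 1478.049 / 10.800 = 136.856 m while braking, for a total of 49.979 + 136.856 = 186.835 m.
Since a_F ≤ a_L and the follower starts braking later, the follower is never slower than the leader, so the closest approach is when both have stopped.
Minimum gap = 186.835 − 125.258 = 61.577 m.

Minimum gap ≈ 61.6 m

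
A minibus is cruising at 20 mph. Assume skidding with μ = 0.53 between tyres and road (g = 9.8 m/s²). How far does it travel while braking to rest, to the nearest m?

Braking distance ≈ 8 m

20 mph × 0.44704 = 8.9408 m/s.
a = μg = 0.53 × 9.8 = 5.194 m/s².
Braking distance = v²/(2a) = 8.9408² / (2 × 5.194) = 79.938 / 10.388 = 7.695 m.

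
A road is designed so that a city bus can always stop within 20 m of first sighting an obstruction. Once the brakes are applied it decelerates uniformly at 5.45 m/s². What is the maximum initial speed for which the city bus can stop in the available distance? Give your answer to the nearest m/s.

Maximum speed ≈ 15 m/s

v²/(2a) = d ⇒ v = √(2 × 5.450 × 20) = √218.00 = 14.7648 m/s.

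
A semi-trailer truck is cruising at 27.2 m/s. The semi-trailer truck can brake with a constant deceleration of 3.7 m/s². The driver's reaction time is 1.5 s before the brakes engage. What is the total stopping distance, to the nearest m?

Total stopping distance ≈ 141 m

Reaction distance = v·t_r = 27.2000 × 1.5 = 40.800 m.
Braking distance = v²/(2a) = 27.2000² / (2 × 3.700) = 739.840 / 7.400 = 99.978 m.
Total = 40.800 + 99.978 = 140.778 m.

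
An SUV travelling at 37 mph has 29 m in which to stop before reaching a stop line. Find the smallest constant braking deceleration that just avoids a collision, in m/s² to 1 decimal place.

Required deceleration ≈ 4.7 m/s²

37 mph × 0.44704 = 16.5405 m/s.
v² = 2a·d ⇒ a = v²/(2d) = 16.5405² / (2 × 29.000) = 273.588 / 58.000 = 4.7170 m/s².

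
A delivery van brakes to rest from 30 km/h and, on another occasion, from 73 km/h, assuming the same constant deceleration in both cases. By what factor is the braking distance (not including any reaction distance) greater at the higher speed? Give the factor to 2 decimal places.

Braking distance d = v²/(2a), so with a fixed, d ∝ v².
Factor = (73/30)² = 2.4333² = 5.9209.

Factor ≈ 5.92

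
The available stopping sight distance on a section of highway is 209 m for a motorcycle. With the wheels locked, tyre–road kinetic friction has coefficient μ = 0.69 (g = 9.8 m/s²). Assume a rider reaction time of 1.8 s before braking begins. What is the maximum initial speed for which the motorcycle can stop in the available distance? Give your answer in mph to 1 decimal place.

Maximum speed ≈ 94.8 mph

a = μg = 0.69 × 9.8 = 6.762 m/s².
Stopping distance: v·t_r + v²/(2a) = 209 with t_r = 1.8 s and a = 6.762 m/s².
So v² + 24.343 v − 2826.52 = 0.
Positive root: v = −a·t_r + √((a·t_r)² + 2a·d) = −12.172 + √(148.158 + 2826.52) = 42.3686 m/s.
42.3686 m/s ÷ 0.44704 = 94.776 mph.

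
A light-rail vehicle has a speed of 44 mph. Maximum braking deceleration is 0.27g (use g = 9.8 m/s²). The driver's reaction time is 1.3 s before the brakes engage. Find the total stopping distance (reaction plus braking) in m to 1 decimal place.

44 mph × 0.44704 = 19.6698 m/s.
a = 0.27 × 9.8 = 2.646 m/s².
Reaction distance = v·t_r = 19.6698 × 1.3 = 25.571 m.
Braking distance = v²/(2a) = 19.6698² / (2 × 2.646) = 386.901 / 5.292 = 73.111 m.
Total = 25.571 + 73.111 = 98.682 m.

Total stopping distance ≈ 98.7 m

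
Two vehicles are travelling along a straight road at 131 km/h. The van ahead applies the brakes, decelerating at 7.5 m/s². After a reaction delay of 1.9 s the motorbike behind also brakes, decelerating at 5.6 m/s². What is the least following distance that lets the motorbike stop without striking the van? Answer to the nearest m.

Minimum gap ≈ 99 m

131 km/h ÷ 3.6 = 36.3889 m/s.
Leader travels v²/(2a_L) = 1324.152 / 15.000 = 88.277 m before stopping.
Follower covers v·t_r = 36.3889 × 1.9 = 69.139 m while reacting, then v²/(2a_F) = 1324.152 / 11.200 = 118.228 m while braking, for a total of 69.139 + 118.228 = 187.367 m.
Since a_F ≤ a_L and the follower starts braking later, the follower is never slower than the leader, so the closest approach is when both have stopped.
Minimum gap = 187.367 − 88.277 = 99.090 m.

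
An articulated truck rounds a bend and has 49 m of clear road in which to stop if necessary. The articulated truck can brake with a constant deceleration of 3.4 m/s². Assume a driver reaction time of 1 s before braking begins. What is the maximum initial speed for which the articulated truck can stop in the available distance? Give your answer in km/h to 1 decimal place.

Stopping distance: v·t_r + v²/(2a) = 49 with t_r = 1 s and a = 3.400 m/s².
So v² + 6.800 v − 333.20 = 0.
Positive root: v = −a·t_r + √((a·t_r)² + 2a·d) = −3.400 + √(11.560 + 333.20) = 15.1677 m/s.
15.1677 m/s × 3.6 = 54.604 km/h.

Maximum speed ≈ 54.6 km/h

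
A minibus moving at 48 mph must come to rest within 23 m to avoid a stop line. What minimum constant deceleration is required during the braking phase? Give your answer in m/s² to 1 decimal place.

48 mph × 0.44704 = 21.4579 m/s.
v² = 2a·d ⇒ a = v²/(2d) = 21.4579² / (2 × 23.000) = 460.441 / 46.000 = 10.0096 m/s².

Required deceleration ≈ 10.0 m/s²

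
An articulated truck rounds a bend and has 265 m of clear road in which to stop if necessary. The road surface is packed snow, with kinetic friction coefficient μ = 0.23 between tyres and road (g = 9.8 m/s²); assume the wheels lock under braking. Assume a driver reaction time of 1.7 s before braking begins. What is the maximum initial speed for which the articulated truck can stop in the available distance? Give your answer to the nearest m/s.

a = μg = 0.23 × 9.8 = 2.254 m/s².
Stopping distance: v·t_r + v²/(2a) = 265 with t_r = 1.7 s and a = 2.254 m/s².
So v² + 7.664 v − 1194.62 = 0.
Positive root: v = −a·t_r + √((a·t_r)² + 2a·d) = −3.832 + √(14.684 + 1194.62) = 30.9430 m/s.

Maximum speed ≈ 31 m/s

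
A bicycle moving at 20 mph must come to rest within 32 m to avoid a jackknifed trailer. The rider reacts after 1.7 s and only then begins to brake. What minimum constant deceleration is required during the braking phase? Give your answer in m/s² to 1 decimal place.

20 mph × 0.44704 = 8.9408 m/s.
Distance covered during reaction = 8.9408 × 1.7 = 15.199 m.
Distance available for braking: 32 − 15.199 = 16.801 m.
v² = 2a·d ⇒ a = v²/(2d) = 8.9408² / (2 × 16.801) = 79.938 / 33.602 = 2.3790 m/s².

Required deceleration ≈ 2.4 m/s²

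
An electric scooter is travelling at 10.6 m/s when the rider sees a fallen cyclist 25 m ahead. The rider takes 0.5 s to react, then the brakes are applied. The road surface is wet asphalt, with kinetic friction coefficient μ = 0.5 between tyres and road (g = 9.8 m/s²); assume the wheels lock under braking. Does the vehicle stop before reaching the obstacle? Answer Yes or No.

Yes

a = μg = 0.5 × 9.8 = 4.900 m/s².
Reaction distance = 10.6000 × 0.5 = 5.300 m.
Braking distance = v²/(2a) = 112.360 / 9.800 = 11.465 m.
Total stopping distance = 5.300 + 11.465 = 16.765 m, vs 25 m available — it stops with 25 − 16.765 = 8.235 m to spare.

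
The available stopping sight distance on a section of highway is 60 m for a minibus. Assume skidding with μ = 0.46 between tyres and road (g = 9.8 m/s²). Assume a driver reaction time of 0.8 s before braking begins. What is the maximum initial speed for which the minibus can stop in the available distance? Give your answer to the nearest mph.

Maximum speed ≈ 45 mph

a = μg = 0.46 × 9.8 = 4.508 m/s².
Stopping distance: v·t_r + v²/(2a) = 60 with t_r = 0.8 s and a = 4.508 m/s².
So v² + 7.213 v − 540.96 = 0.
Positive root: v = −a·t_r + √((a·t_r)² + 2a·d) = −3.606 + √(13.003 + 540.96) = 19.9304 m/s.
19.9304 m/s ÷ 0.44704 = 44.583 mph.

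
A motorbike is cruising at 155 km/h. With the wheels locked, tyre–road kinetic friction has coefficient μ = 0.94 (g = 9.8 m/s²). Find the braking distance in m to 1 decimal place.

Braking distance ≈ 100.6 m

155 km/h ÷ 3.6 = 43.0556 m/s.
a = μg = 0.94 × 9.8 = 9.212 m/s².
Braking distance = v²/(2a) = 43.0556² / (2 × 9.212) = 1853.785 / 18.424 = 100.618 m.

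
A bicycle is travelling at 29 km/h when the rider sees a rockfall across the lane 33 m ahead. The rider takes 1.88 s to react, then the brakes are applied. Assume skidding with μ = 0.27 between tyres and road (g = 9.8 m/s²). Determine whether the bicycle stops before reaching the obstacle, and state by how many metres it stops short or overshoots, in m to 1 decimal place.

Yes — it stops 5.6 m short of the obstacle

29 km/h ÷ 3.6 = 8.0556 m/s.
a = μg = 0.27 × 9.8 = 2.646 m/s².
Reaction distance = 8.0556 × 1.88 = 15.145 m.
Braking distance = v²/(2a) = 64.893 / 5.292 = 12.262 m.
Total stopping distance = 15.145 + 12.262 = 27.407 m, vs 33 m available — it stops with 33 − 27.407 = 5.593 m to spare.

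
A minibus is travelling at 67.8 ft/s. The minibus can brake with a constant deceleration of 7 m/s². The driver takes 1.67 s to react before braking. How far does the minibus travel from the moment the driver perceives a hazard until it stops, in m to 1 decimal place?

67.8 ft/s × 0.3048 = 20.6654 m/s.
Reaction distance = v·t_r = 20.6654 × 1.67 = 34.511 m.
Braking distance = v²/(2a) = 20.6654² / (2 × 7.000) = 427.059 / 14.000 = 30.504 m.
Total = 34.511 + 30.504 = 65.015 m.

Total stopping distance ≈ 65.0 m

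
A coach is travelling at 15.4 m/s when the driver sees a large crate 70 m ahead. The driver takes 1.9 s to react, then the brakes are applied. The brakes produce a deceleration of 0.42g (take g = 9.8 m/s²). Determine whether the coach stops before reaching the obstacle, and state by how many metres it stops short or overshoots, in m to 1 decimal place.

a = 0.42 × 9.8 = 4.116 m/s².
Reaction distance = 15.4000 × 1.9 = 29.260 m.
Braking distance = v²/(2a) = 237.160 / 8.232 = 28.810 m.
Total stopping distance = 29.260 + 28.810 = 58.070 m, vs 70 m available — it stops with 70 − 58.070 = 11.930 m to spare.

Yes — it stops 11.9 m short of the obstacle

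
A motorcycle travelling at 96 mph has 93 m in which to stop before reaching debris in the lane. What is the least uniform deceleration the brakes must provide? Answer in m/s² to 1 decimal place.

96 mph × 0.44704 = 42.9158 m/s.
v² = 2a·d ⇒ a = v²/(2d) = 42.9158² / (2 × 93.000) = 1841.766 / 186.000 = 9.9020 m/s².

Required deceleration ≈ 9.9 m/s²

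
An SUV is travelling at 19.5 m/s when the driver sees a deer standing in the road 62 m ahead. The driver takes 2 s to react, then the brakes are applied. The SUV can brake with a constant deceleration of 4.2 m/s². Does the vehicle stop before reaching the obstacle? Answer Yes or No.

No

Reaction distance = 19.5000 × 2 = 39.000 m.
Braking distance = v²/(2a) = 380.250 / 8.400 = 45.268 m.
Total stopping distance = 39.000 + 45.268 = 84.268 m, vs 62 m available — it cannot stop in time and overshoots by 84.268 − 62 = 22.268 m.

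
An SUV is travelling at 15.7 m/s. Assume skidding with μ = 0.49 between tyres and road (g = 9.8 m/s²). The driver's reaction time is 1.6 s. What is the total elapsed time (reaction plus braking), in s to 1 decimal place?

a = μg = 0.49 × 9.8 = 4.802 m/s².
Braking time = v/a = 15.7000 / 4.802 = 3.269 s.
Total = 1.6 + 3.269 = 4.869 s.

Total time ≈ 4.9 s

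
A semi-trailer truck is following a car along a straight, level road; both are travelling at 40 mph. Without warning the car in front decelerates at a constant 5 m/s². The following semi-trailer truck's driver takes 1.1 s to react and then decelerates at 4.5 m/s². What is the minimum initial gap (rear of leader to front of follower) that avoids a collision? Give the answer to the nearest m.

Minimum gap ≈ 23 m

40 mph × 0.44704 = 17.8816 m/s.
Leader travels v²/(2a_L) = 319.752 / 10.000 = 31.975 m before stopping.
Follower covers v·t_r = 17.8816 × 1.1 = 19.670 m while reacting, then v²/(2a_F) = 319.752 / 9.000 = 35.528 m while braking, for a total of 19.670 + 35.528 = 55.198 m.
Since a_F ≤ a_L and the follower starts braking later, the follower is never slower than the leader, so the closest approach is when both have stopped.
Minimum gap = 55.198 − 31.975 = 23.223 m.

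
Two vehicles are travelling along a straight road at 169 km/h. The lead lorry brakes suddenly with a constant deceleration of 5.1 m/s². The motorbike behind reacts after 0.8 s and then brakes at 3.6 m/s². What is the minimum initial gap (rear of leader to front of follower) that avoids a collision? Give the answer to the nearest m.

Minimum gap ≈ 128 m

169 km/h ÷ 3.6 = 46.9444 m/s.
Leader travels v²/(2a_L) = 2203.777 / 10.200 = 216.057 m before stopping.
Follower covers v·t_r = 46.9444 × 0.8 = 37.556 m while reacting, then v²/(2a_F) = 2203.777 / 7.200 = 306.080 m while braking, for a total of 37.556 + 306.080 = 343.636 m.
Since a_F ≤ a_L and the follower starts braking later, the follower is never slower than the leader, so the closest approach is when both have stopped.
Minimum gap = 343.636 − 216.057 = 127.579 m.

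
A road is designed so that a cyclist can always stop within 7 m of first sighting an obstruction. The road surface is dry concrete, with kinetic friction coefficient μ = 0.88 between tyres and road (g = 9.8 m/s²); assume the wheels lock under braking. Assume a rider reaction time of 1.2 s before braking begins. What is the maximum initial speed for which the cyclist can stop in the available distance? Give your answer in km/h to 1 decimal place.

a = μg = 0.88 × 9.8 = 8.624 m/s².
Stopping distance: v·t_r + v²/(2a) = 7 with t_r = 1.2 s and a = 8.624 m/s².
So v² + 20.698 v − 120.74 = 0.
Positive root: v = −a·t_r + √((a·t_r)² + 2a·d) = −10.349 + √(107.102 + 120.74) = 4.7454 m/s.
4.7454 m/s × 3.6 = 17.083 km/h.

Maximum speed ≈ 17.1 km/h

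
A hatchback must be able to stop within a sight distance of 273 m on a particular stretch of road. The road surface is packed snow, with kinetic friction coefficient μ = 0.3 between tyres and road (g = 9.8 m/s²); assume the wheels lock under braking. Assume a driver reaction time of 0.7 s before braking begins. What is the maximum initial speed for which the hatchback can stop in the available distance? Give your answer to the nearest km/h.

a = μg = 0.3 × 9.8 = 2.940 m/s².
Stopping distance: v·t_r + v²/(2a) = 273 with t_r = 0.7 s and a = 2.940 m/s².
So v² + 4.116 v − 1605.24 = 0.
Positive root: v = −a·t_r + √((a·t_r)² + 2a·d) = −2.058 + √(4.235 + 1605.24) = 38.0603 m/s.
38.0603 m/s × 3.6 = 137.017 km/h.

Maximum speed ≈ 137 km/h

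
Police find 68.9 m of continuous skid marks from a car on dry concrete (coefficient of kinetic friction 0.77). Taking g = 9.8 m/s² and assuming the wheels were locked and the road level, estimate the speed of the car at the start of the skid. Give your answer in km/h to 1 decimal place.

Deceleration a = μg = 0.77 × 9.8 = 7.546 m/s².
v = √(2a·d) = √(2 × 7.546 × 68.9) = √1039.839 = 32.2465 m/s.
= 32.2465 × 3.6 = 116.087 km/h.

Initial speed ≈ 116.1 km/h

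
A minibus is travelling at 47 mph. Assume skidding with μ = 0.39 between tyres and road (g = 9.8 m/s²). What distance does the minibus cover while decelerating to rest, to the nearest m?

47 mph × 0.44704 = 21.0109 m/s.
a = μg = 0.39 × 9.8 = 3.822 m/s².
Braking distance = v²/(2a) = 21.0109² / (2 × 3.822) = 441.458 / 7.644 = 57.752 m.

Braking distance ≈ 58 m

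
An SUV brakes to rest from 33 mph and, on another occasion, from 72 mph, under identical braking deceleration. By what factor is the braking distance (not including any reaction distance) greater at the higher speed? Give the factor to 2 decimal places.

Braking distance d = v²/(2a), so with a fixed, d ∝ v².
Factor = (72/33)² = 2.1818² = 4.7603.

Factor ≈ 4.76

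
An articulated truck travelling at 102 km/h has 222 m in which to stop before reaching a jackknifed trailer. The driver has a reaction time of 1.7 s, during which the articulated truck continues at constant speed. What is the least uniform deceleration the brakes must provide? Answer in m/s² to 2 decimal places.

Required deceleration ≈ 2.31 m/s²

102 km/h ÷ 3.6 = 28.3333 m/s.
Distance covered during reaction = 28.3333 × 1.7 = 48.167 m.
Distance available for braking: 222 − 48.167 = 173.833 m.
v² = 2a·d ⇒ a = v²/(2d) = 28.3333² / (2 × 173.833) = 802.776 / 347.666 = 2.3090 m/s².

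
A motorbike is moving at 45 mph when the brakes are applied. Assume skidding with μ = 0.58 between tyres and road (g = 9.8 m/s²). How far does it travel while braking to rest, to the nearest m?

45 mph × 0.44704 = 20.1168 m/s.
a = μg = 0.58 × 9.8 = 5.684 m/s².
Braking distance = v²/(2a) = 20.1168² / (2 × 5.684) = 404.686 / 11.368 = 35.599 m.

Braking distance ≈ 36 m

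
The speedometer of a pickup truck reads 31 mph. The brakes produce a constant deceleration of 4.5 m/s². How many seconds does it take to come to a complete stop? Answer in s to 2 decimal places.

31 mph × 0.44704 = 13.8582 m/s.
Braking time = v/a = 13.8582 / 4.500 = 3.080 s.

Braking time ≈ 3.08 s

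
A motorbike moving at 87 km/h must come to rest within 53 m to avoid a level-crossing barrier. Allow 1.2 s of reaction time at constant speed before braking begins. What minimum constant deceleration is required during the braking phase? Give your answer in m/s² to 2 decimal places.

Required deceleration ≈ 12.17 m/s²

87 km/h ÷ 3.6 = 24.1667 m/s.
Distance covered during reaction = 24.1667 × 1.2 = 29.000 m.
Distance available for braking: 53 − 29.000 = 24.000 m.
v² = 2a·d ⇒ a = v²/(2d) = 24.1667² / (2 × 24.000) = 584.029 / 48.000 = 12.1673 m/s².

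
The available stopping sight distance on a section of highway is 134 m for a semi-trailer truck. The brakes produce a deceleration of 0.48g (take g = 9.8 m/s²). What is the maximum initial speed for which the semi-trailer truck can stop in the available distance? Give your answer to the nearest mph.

a = 0.48 × 9.8 = 4.704 m/s².
v²/(2a) = d ⇒ v = √(2 × 4.704 × 134) = √1260.67 = 35.5059 m/s.
35.5059 m/s ÷ 0.44704 = 79.424 mph.

Maximum speed ≈ 79 mph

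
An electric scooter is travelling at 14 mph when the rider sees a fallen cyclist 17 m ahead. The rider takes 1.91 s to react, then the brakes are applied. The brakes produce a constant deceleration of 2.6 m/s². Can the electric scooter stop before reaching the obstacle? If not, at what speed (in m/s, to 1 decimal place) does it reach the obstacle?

14 mph × 0.44704 = 6.2586 m/s.
Reaction distance = 6.2586 × 1.91 = 11.954 m.
Braking distance needed to stop: v²/(2a) = 39.170 / 5.200 = 7.533 m, so total needed = 11.954 + 7.533 = 19.487 m > 17 m — it cannot stop.
Distance remaining when braking begins: 17 − 11.954 = 5.046 m.
v² = v₀² − 2a·d = 39.170 − 2 × 2.600 × 5.046 = 12.931 m²/s².
v = √12.931 = 3.596 m/s.

No — it strikes the obstacle at 3.6 m/s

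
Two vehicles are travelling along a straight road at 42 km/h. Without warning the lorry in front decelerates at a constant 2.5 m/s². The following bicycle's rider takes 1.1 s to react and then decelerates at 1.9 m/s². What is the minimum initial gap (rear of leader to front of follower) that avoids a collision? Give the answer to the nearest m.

Minimum gap ≈ 21 m

42 km/h ÷ 3.6 = 11.6667 m/s.
Leader travels v²/(2a_L) = 136.112 / 5.000 = 27.222 m before stopping.
Follower covers v·t_r = 11.6667 × 1.1 = 12.833 m while reacting, then v²/(2a_F) = 136.112 / 3.800 = 35.819 m while braking, for a total of 12.833 + 35.819 = 48.652 m.
Since a_F ≤ a_L and the follower starts braking later, the follower is never slower than the leader, so the closest approach is when both have stopped.
Minimum gap = 48.652 − 27.222 = 21.430 m.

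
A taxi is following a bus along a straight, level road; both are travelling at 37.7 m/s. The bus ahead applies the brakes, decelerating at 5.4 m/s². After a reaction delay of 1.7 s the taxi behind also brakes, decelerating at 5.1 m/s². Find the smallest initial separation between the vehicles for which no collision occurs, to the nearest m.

Minimum gap ≈ 72 m

Leader travels v²/(2a_L) = 1421.290 / 10.800 = 131.601 m before stopping.
Follower covers v·t_r = 37.7000 × 1.7 = 64.090 m while reacting, then v²/(2a_F) = 1421.290 / 10.200 = 139.342 m while braking, for a total of 64.090 + 139.342 = 203.432 m.
Since a_F ≤ a_L and the follower starts braking later, the follower is never slower than the leader, so the closest approach is when both have stopped.
Minimum gap = 203.432 − 131.601 = 71.831 m.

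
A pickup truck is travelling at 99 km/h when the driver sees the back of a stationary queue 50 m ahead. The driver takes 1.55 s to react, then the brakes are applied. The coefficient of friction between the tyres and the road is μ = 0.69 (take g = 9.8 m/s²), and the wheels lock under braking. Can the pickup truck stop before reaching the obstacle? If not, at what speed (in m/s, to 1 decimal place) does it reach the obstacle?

No — it strikes the obstacle at 25.6 m/s

99 km/h ÷ 3.6 = 27.5000 m/s.
a = μg = 0.69 × 9.8 = 6.762 m/s².
Reaction distance = 27.5000 × 1.55 = 42.625 m.
Braking distance needed to stop: v²/(2a) = 756.250 / 13.524 = 55.919 m, so total needed = 42.625 + 55.919 = 98.544 m > 50 m — it cannot stop.
Distance remaining when braking begins: 50 − 42.625 = 7.375 m.
v² = v₀² − 2a·d = 756.250 − 2 × 6.762 × 7.375 = 656.510 m²/s².
v = √656.510 = 25.622 m/s.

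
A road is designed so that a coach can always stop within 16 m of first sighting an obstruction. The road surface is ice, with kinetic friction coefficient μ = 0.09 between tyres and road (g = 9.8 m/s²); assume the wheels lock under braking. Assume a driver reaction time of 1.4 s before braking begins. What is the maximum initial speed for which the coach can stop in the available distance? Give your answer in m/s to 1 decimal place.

Maximum speed ≈ 4.2 m/s

a = μg = 0.09 × 9.8 = 0.882 m/s².
Stopping distance: v·t_r + v²/(2a) = 16 with t_r = 1.4 s and a = 0.882 m/s².
So v² + 2.470 v − 28.22 = 0.
Positive root: v = −a·t_r + √((a·t_r)² + 2a·d) = −1.235 + √(1.525 + 28.22) = 4.2189 m/s.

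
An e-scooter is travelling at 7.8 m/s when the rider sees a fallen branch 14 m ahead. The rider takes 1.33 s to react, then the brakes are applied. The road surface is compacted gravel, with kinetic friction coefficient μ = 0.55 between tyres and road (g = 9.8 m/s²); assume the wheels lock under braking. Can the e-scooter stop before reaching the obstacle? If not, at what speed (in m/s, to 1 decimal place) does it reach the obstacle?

No — it strikes the obstacle at 4.7 m/s

a = μg = 0.55 × 9.8 = 5.390 m/s².
Reaction distance = 7.8000 × 1.33 = 10.374 m.
Braking distance needed to stop: v²/(2a) = 60.840 / 10.780 = 5.644 m, so total needed = 10.374 + 5.644 = 16.018 m > 14 m — it cannot stop.
Distance remaining when braking begins: 14 − 10.374 = 3.626 m.
v² = v₀² − 2a·d = 60.840 − 2 × 5.390 × 3.626 = 21.752 m²/s².
v = √21.752 = 4.664 m/s.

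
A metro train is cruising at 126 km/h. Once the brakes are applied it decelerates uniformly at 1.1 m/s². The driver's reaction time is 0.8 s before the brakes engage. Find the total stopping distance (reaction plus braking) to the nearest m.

Total stopping distance ≈ 585 m

126 km/h ÷ 3.6 = 35.0000 m/s.
Reaction distance = v·t_r = 35.0000 × 0.8 = 28.000 m.
Braking distance = v²/(2a) = 35.0000² / (2 × 1.100) = 1225.000 / 2.200 = 556.818 m.
Total = 28.000 + 556.818 = 584.818 m.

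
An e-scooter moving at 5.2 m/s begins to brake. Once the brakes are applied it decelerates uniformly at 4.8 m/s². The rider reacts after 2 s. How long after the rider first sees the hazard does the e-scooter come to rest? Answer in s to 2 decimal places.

Total time ≈ 3.08 s

Braking time = v/a = 5.2000 / 4.800 = 1.083 s.
Total = 2 + 1.083 = 3.083 s.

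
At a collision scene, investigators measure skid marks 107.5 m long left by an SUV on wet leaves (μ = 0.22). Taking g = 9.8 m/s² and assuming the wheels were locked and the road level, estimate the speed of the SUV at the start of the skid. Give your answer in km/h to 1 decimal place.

Initial speed ≈ 77.5 km/h

Deceleration a = μg = 0.22 × 9.8 = 2.156 m/s².
v = √(2a·d) = √(2 × 2.156 × 107.5) = √463.540 = 21.5300 m/s.
= 21.5300 × 3.6 = 77.508 km/h.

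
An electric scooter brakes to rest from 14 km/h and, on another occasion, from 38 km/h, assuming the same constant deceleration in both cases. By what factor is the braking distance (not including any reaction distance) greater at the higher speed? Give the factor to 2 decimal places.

Braking distance d = v²/(2a), so with a fixed, d ∝ v².
Factor = (38/14)² = 2.7143² = 7.3674.

Factor ≈ 7.37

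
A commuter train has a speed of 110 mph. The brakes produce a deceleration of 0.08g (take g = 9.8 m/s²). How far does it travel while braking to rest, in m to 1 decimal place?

Braking distance ≈ 1542.2 m

110 mph × 0.44704 = 49.1744 m/s.
a = 0.08 × 9.8 = 0.784 m/s².
Braking distance = v²/(2a) = 49.1744² / (2 × 0.784) = 2418.122 / 1.568 = 1542.170 m.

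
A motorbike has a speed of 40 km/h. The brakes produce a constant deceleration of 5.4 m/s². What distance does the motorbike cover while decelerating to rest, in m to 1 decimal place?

Braking distance ≈ 11.4 m

40 km/h ÷ 3.6 = 11.1111 m/s.
Braking distance = v²/(2a) = 11.1111² / (2 × 5.400) = 123.457 / 10.800 = 11.431 m.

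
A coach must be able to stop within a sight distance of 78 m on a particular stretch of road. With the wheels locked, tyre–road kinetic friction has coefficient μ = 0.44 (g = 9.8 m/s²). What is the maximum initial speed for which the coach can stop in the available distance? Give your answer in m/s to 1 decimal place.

Maximum speed ≈ 25.9 m/s

a = μg = 0.44 × 9.8 = 4.312 m/s².
v²/(2a) = d ⇒ v = √(2 × 4.312 × 78) = √672.67 = 25.9359 m/s.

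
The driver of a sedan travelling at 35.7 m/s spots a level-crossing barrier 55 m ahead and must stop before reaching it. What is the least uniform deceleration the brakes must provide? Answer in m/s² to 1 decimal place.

v² = 2a·d ⇒ a = v²/(2d) = 35.7000² / (2 × 55.000) = 1274.490 / 110.000 = 11.5863 m/s².

Required deceleration ≈ 11.6 m/s²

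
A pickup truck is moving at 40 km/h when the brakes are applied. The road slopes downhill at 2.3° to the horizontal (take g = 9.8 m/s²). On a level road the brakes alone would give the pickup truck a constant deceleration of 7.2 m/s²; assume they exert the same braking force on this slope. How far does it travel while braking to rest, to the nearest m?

Braking distance ≈ 9 m

40 km/h ÷ 3.6 = 11.1111 m/s.
Gravity along the downhill slope reduces the braking deceleration: a_eff = 7.200 − 9.8·sin 2.3° = 7.200 − 0.393 = 6.807 m/s².
Braking distance = v²/(2a) = 11.1111² / (2 × 6.807) = 123.457 / 13.614 = 9.068 m.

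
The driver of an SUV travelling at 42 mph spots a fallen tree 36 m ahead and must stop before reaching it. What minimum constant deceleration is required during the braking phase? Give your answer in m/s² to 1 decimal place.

42 mph × 0.44704 = 18.7757 m/s.
v² = 2a·d ⇒ a = v²/(2d) = 18.7757² / (2 × 36.000) = 352.527 / 72.000 = 4.8962 m/s².

Required deceleration ≈ 4.9 m/s²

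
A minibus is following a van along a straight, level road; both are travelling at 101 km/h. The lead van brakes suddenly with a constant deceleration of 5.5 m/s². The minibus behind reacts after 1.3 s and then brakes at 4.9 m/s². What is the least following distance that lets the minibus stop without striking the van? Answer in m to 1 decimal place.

101 km/h ÷ 3.6 = 28.0556 m/s.
Leader travels v²/(2a_L) = 787.117 / 11.000 = 71.556 m before stopping.
Follower covers v·t_r = 28.0556 × 1.3 = 36.472 m while reacting, then v²/(2a_F) = 787.117 / 9.800 = 80.318 m while braking, for a total of 36.472 + 80.318 = 116.790 m.
Since a_F ≤ a_L and the follower starts braking later, the follower is never slower than the leader, so the closest approach is when both have stopped.
Minimum gap = 116.790 − 71.556 = 45.234 m.

Minimum gap ≈ 45.2 m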